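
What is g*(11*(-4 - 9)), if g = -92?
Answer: 13156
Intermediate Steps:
g*(11*(-4 - 9)) = -1012*(-4 - 9) = -1012*(-13) = -92*(-143) = 13156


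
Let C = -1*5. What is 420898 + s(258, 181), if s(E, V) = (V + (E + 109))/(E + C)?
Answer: 106487742/253 ≈ 4.2090e+5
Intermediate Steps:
C = -5
s(E, V) = (109 + E + V)/(-5 + E) (s(E, V) = (V + (E + 109))/(E - 5) = (V + (109 + E))/(-5 + E) = (109 + E + V)/(-5 + E))
420898 + s(258, 181) = 420898 + (109 + 258 + 181)/(-5 + 258) = 420898 + 548/253 = 106487742/253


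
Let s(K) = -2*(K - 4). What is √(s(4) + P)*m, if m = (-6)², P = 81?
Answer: 324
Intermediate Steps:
s(K) = 8 - 2*K (s(K) = -2*(-4 + K) = 8 - 2*K)
m = 36
√(s(4) + P)*m = √((8 - 2*4) + 81)*36 = √((8 - 8) + 81)*36 = √(0 + 81)*36 = √81*36 = 9*36 = 324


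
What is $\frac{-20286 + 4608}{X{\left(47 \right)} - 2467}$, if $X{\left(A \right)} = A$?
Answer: $\frac{7839}{1210} \approx 6.4785$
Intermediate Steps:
$\frac{-20286 + 4608}{X{\left(47 \right)} - 2467} = \frac{-20286 + 4608}{47 - 2467} = - \frac{15678}{-2420} = \left(-15678\right) \left(- \frac{1}{2420}\right) = \frac{7839}{1210}$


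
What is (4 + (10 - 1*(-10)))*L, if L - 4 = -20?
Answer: -384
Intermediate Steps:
L = -16 (L = 4 - 20 = -16)
(4 + (10 - 1*(-10)))*L = (4 + (10 - 1*(-10)))*(-16) = (4 + (10 + 10))*(-16) = (4 + 20)*(-16) = 24*(-16) = -384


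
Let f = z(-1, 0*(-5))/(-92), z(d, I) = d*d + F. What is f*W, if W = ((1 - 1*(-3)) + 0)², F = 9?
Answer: -40/23 ≈ -1.7391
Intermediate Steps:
z(d, I) = 9 + d² (z(d, I) = d*d + 9 = d² + 9 = 9 + d²)
f = -5/46 (f = (9 + (-1)²)/(-92) = (9 + 1)*(-1/92) = 10*(-1/92) = -5/46 ≈ -0.10870)
W = 16 (W = ((1 + 3) + 0)² = (4 + 0)² = 4² = 16)
f*W = -5/46*16 = -40/23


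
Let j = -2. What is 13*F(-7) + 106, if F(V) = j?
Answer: 80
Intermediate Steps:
F(V) = -2
13*F(-7) + 106 = 13*(-2) + 106 = -26 + 106 = 80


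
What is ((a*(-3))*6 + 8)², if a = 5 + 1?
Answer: 10000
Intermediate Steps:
a = 6
((a*(-3))*6 + 8)² = ((6*(-3))*6 + 8)² = (-18*6 + 8)² = (-108 + 8)² = (-100)² = 10000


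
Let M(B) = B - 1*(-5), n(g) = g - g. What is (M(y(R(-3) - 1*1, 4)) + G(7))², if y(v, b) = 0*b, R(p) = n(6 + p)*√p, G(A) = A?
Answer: 144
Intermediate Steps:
n(g) = 0
R(p) = 0 (R(p) = 0*√p = 0)
y(v, b) = 0
M(B) = 5 + B (M(B) = B + 5 = 5 + B)
(M(y(R(-3) - 1*1, 4)) + G(7))² = ((5 + 0) + 7)² = (5 + 7)² = 12² = 144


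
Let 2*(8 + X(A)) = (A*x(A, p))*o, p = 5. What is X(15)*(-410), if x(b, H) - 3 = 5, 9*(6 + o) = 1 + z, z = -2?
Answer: 460840/3 ≈ 1.5361e+5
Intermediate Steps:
o = -55/9 (o = -6 + (1 - 2)/9 = -6 + (⅑)*(-1) = -6 - ⅑ = -55/9 ≈ -6.1111)
x(b, H) = 8 (x(b, H) = 3 + 5 = 8)
X(A) = -8 - 220*A/9 (X(A) = -8 + ((A*8)*(-55/9))/2 = -8 + ((8*A)*(-55/9))/2 = -8 + (-440*A/9)/2 = -8 - 220*A/9)
X(15)*(-410) = (-8 - 220/9*15)*(-410) = (-8 - 1100/3)*(-410) = -1124/3*(-410) = 460840/3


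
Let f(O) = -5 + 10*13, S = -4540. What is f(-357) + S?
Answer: -4415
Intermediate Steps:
f(O) = 125 (f(O) = -5 + 130 = 125)
f(-357) + S = 125 - 4540 = -4415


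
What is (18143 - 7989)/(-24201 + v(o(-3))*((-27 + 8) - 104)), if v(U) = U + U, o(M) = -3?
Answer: -10154/23463 ≈ -0.43277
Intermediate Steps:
v(U) = 2*U
(18143 - 7989)/(-24201 + v(o(-3))*((-27 + 8) - 104)) = (18143 - 7989)/(-24201 + (2*(-3))*((-27 + 8) - 104)) = 10154/(-24201 - 6*(-19 - 104)) = 10154/(-24201 - 6*(-123)) = 10154/(-24201 + 738) = 10154/(-23463) = 10154*(-1/23463) = -10154/23463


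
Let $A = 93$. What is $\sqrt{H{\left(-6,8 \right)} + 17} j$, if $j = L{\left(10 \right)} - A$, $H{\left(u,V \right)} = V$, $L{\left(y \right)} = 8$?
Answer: $-425$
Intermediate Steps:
$j = -85$ ($j = 8 - 93 = -85$)
$\sqrt{H{\left(-6,8 \right)} + 17} j = \sqrt{8 + 17} \left(-85\right) = \sqrt{25} \left(-85\right) = 5 \left(-85\right) = -425$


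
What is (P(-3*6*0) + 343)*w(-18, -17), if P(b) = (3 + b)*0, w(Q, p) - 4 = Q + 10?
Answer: -1372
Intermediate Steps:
w(Q, p) = 14 + Q (w(Q, p) = 4 + (Q + 10) = 4 + (10 + Q) = 14 + Q)
P(b) = 0
(P(-3*6*0) + 343)*w(-18, -17) = (0 + 343)*(14 - 18) = 343*(-4) = -1372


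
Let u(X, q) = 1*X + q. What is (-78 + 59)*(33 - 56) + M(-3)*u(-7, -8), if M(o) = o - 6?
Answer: 572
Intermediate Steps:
u(X, q) = X + q
M(o) = -6 + o
(-78 + 59)*(33 - 56) + M(-3)*u(-7, -8) = (-78 + 59)*(33 - 56) + (-6 - 3)*(-7 - 8) = -19*(-23) - 9*(-15) = 437 + 135 = 572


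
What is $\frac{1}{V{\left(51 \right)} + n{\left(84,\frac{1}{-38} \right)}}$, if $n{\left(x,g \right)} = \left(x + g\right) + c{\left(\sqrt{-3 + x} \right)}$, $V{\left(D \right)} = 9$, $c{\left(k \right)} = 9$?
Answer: $\frac{38}{3875} \approx 0.0098065$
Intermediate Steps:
$n{\left(x,g \right)} = 9 + g + x$ ($n{\left(x,g \right)} = \left(x + g\right) + 9 = \left(g + x\right) + 9 = 9 + g + x$)
$\frac{1}{V{\left(51 \right)} + n{\left(84,\frac{1}{-38} \right)}} = \frac{1}{9 + \left(9 + \frac{1}{-38} + 84\right)} = \frac{1}{9 + \left(9 - \frac{1}{38} + 84\right)} = \frac{1}{9 + \frac{3533}{38}} = \frac{1}{\frac{3875}{38}} = \frac{38}{3875}$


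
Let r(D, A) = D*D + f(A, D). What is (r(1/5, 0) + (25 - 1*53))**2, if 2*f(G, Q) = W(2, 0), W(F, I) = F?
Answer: 454276/625 ≈ 726.84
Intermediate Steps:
f(G, Q) = 1 (f(G, Q) = (1/2)*2 = 1)
r(D, A) = 1 + D**2 (r(D, A) = D*D + 1 = D**2 + 1 = 1 + D**2)
(r(1/5, 0) + (25 - 1*53))**2 = ((1 + (1/5)**2) + (25 - 1*53))**2 = ((1 + (1/5)**2) + (25 - 53))**2 = ((1 + 1/25) - 28)**2 = (26/25 - 28)**2 = (-674/25)**2 = 454276/625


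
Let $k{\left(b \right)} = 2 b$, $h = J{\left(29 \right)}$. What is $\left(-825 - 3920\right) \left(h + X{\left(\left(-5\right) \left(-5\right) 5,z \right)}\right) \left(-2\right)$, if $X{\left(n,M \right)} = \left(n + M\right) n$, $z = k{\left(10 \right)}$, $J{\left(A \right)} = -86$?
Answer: $171190110$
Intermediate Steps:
$h = -86$
$z = 20$ ($z = 2 \cdot 10 = 20$)
$X{\left(n,M \right)} = n \left(M + n\right)$ ($X{\left(n,M \right)} = \left(M + n\right) n = n \left(M + n\right)$)
$\left(-825 - 3920\right) \left(h + X{\left(\left(-5\right) \left(-5\right) 5,z \right)}\right) \left(-2\right) = \left(-825 - 3920\right) \left(-86 + \left(-5\right) \left(-5\right) 5 \left(20 + \left(-5\right) \left(-5\right) 5\right)\right) \left(-2\right) = - 4745 \left(-86 + 25 \cdot 5 \left(20 + 25 \cdot 5\right)\right) \left(-2\right) = - 4745 \left(-86 + 125 \left(20 + 125\right)\right) \left(-2\right) = - 4745 \left(-86 + 125 \cdot 145\right) \left(-2\right) = - 4745 \left(-86 + 18125\right) \left(-2\right) = \left(-4745\right) 18039 \left(-2\right) = \left(-85595055\right) \left(-2\right) = 171190110$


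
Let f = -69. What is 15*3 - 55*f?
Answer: 3840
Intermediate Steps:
15*3 - 55*f = 15*3 - 55*(-69) = 45 + 3795 = 3840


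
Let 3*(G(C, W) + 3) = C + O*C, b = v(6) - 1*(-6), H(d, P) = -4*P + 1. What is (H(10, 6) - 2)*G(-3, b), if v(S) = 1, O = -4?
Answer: 0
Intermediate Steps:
H(d, P) = 1 - 4*P
b = 7 (b = 1 - 1*(-6) = 1 + 6 = 7)
G(C, W) = -3 - C (G(C, W) = -3 + (C - 4*C)/3 = -3 + (-3*C)/3 = -3 - C)
(H(10, 6) - 2)*G(-3, b) = ((1 - 4*6) - 2)*(-3 - 1*(-3)) = ((1 - 24) - 2)*(-3 + 3) = (-23 - 2)*0 = -25*0 = 0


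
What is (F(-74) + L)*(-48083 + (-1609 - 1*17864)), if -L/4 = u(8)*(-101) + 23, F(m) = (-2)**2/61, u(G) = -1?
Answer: 2043704112/61 ≈ 3.3503e+7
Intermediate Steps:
F(m) = 4/61 (F(m) = 4*(1/61) = 4/61)
L = -496 (L = -4*(-1*(-101) + 23) = -4*(101 + 23) = -4*124 = -496)
(F(-74) + L)*(-48083 + (-1609 - 1*17864)) = (4/61 - 496)*(-48083 + (-1609 - 1*17864)) = -30252*(-48083 + (-1609 - 17864))/61 = -30252*(-48083 - 19473)/61 = -30252/61*(-67556) = 2043704112/61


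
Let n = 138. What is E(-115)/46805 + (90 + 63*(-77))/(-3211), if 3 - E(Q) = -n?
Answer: 223291356/150290855 ≈ 1.4857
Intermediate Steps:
E(Q) = 141 (E(Q) = 3 - (-1)*138 = 3 - 1*(-138) = 3 + 138 = 141)
E(-115)/46805 + (90 + 63*(-77))/(-3211) = 141/46805 + (90 + 63*(-77))/(-3211) = 141*(1/46805) + (90 - 4851)*(-1/3211) = 141/46805 - 4761*(-1/3211) = 141/46805 + 4761/3211 = 223291356/150290855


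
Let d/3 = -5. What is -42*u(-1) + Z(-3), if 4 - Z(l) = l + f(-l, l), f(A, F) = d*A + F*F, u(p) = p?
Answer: 85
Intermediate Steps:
d = -15 (d = 3*(-5) = -15)
f(A, F) = F² - 15*A (f(A, F) = -15*A + F*F = -15*A + F² = F² - 15*A)
Z(l) = 4 - l² - 16*l (Z(l) = 4 - (l + (l² - (-15)*l)) = 4 - (l + (l² + 15*l)) = 4 - (l² + 16*l) = 4 + (-l² - 16*l) = 4 - l² - 16*l)
-42*u(-1) + Z(-3) = -42*(-1) + (4 - 1*(-3)² - 16*(-3)) = 42 + (4 - 1*9 + 48) = 42 + (4 - 9 + 48) = 42 + 43 = 85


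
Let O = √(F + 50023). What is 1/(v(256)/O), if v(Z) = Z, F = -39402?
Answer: √10621/256 ≈ 0.40257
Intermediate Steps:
O = √10621 (O = √(-39402 + 50023) = √10621 ≈ 103.06)
1/(v(256)/O) = 1/(256/(√10621)) = 1/(256*(√10621/10621)) = 1/(256*√10621/10621) = √10621/256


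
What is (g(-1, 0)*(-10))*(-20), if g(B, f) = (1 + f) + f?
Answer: 200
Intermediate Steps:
g(B, f) = 1 + 2*f
(g(-1, 0)*(-10))*(-20) = ((1 + 2*0)*(-10))*(-20) = ((1 + 0)*(-10))*(-20) = (1*(-10))*(-20) = -10*(-20) = 200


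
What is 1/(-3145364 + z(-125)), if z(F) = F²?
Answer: -1/3129739 ≈ -3.1952e-7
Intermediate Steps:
1/(-3145364 + z(-125)) = 1/(-3145364 + (-125)²) = 1/(-3145364 + 15625) = 1/(-3129739) = -1/3129739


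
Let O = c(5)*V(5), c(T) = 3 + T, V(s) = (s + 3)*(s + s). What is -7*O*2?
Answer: -8960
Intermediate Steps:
V(s) = 2*s*(3 + s) (V(s) = (3 + s)*(2*s) = 2*s*(3 + s))
O = 640 (O = (3 + 5)*(2*5*(3 + 5)) = 8*(2*5*8) = 8*80 = 640)
-7*O*2 = -7*640*2 = -4480*2 = -8960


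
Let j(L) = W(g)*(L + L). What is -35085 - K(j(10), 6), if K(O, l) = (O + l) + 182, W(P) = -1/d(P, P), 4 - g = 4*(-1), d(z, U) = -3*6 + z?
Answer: -35275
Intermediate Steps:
d(z, U) = -18 + z
g = 8 (g = 4 - 4*(-1) = 4 - 1*(-4) = 4 + 4 = 8)
W(P) = -1/(-18 + P)
j(L) = L/5 (j(L) = (-1/(-18 + 8))*(L + L) = (-1/(-10))*(2*L) = (-1*(-⅒))*(2*L) = (2*L)/10 = L/5)
K(O, l) = 182 + O + l
-35085 - K(j(10), 6) = -35085 - (182 + (⅕)*10 + 6) = -35085 - (182 + 2 + 6) = -35085 - 1*190 = -35085 - 190 = -35275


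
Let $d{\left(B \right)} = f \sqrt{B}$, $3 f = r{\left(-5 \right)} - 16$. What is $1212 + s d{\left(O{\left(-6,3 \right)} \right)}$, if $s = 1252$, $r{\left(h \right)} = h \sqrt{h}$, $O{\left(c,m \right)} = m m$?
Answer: $-18820 - 6260 i \sqrt{5} \approx -18820.0 - 13998.0 i$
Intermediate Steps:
$O{\left(c,m \right)} = m^{2}$
$r{\left(h \right)} = h^{\frac{3}{2}}$
$f = - \frac{16}{3} - \frac{5 i \sqrt{5}}{3}$ ($f = \frac{\left(-5\right)^{\frac{3}{2}} - 16}{3} = \frac{- 5 i \sqrt{5} - 16}{3} = \frac{-16 - 5 i \sqrt{5}}{3} = - \frac{16}{3} - \frac{5 i \sqrt{5}}{3} \approx -5.3333 - 3.7268 i$)
$d{\left(B \right)} = \sqrt{B} \left(- \frac{16}{3} - \frac{5 i \sqrt{5}}{3}\right)$ ($d{\left(B \right)} = \left(- \frac{16}{3} - \frac{5 i \sqrt{5}}{3}\right) \sqrt{B} = \sqrt{B} \left(- \frac{16}{3} - \frac{5 i \sqrt{5}}{3}\right)$)
$1212 + s d{\left(O{\left(-6,3 \right)} \right)} = 1212 + 1252 \frac{\sqrt{3^{2}} \left(-16 - 5 i \sqrt{5}\right)}{3} = 1212 + 1252 \frac{\sqrt{9} \left(-16 - 5 i \sqrt{5}\right)}{3} = 1212 + 1252 \cdot \frac{1}{3} \cdot 3 \left(-16 - 5 i \sqrt{5}\right) = 1212 + 1252 \left(-16 - 5 i \sqrt{5}\right) = 1212 - \left(20032 + 6260 i \sqrt{5}\right) = -18820 - 6260 i \sqrt{5}$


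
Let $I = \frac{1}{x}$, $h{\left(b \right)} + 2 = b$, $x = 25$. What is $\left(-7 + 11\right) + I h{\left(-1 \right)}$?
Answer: $\frac{97}{25} \approx 3.88$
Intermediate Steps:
$h{\left(b \right)} = -2 + b$
$I = \frac{1}{25} \approx 0.04$
$\left(-7 + 11\right) + I h{\left(-1 \right)} = \left(-7 + 11\right) + \frac{-2 - 1}{25} = 4 + \frac{1}{25} \left(-3\right) = 4 - \frac{3}{25} = \frac{97}{25}$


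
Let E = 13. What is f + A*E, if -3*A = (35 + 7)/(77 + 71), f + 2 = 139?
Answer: 10047/74 ≈ 135.77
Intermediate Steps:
f = 137 (f = -2 + 139 = 137)
A = -7/74 (A = -(35 + 7)/(3*(77 + 71)) = -14/148 = -⅓*21/74 = -7/74 ≈ -0.094595)
f + A*E = 137 - 7/74*13 = 137 - 91/74 = 10047/74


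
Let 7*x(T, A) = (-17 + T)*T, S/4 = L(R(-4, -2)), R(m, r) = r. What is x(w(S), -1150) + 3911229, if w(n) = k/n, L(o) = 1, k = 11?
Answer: 438057021/112 ≈ 3.9112e+6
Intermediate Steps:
S = 4 (S = 4*1 = 4)
w(n) = 11/n
x(T, A) = T*(-17 + T)/7 (x(T, A) = ((-17 + T)*T)/7 = (T*(-17 + T))/7 = T*(-17 + T)/7)
x(w(S), -1150) + 3911229 = (11/4)*(-17 + 11/4)/7 + 3911229 = (11*(¼))*(-17 + 11*(¼))/7 + 3911229 = (⅐)*(11/4)*(-17 + 11/4) + 3911229 = (⅐)*(11/4)*(-57/4) + 3911229 = -627/112 + 3911229 = 438057021/112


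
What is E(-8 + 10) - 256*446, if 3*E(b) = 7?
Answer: -342521/3 ≈ -1.1417e+5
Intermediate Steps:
E(b) = 7/3 (E(b) = (1/3)*7 = 7/3)
E(-8 + 10) - 256*446 = 7/3 - 256*446 = 7/3 - 114176 = -342521/3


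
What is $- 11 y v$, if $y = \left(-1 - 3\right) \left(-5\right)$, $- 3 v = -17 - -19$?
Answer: $\frac{440}{3} \approx 146.67$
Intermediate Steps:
$v = - \frac{2}{3}$ ($v = - \frac{-17 - -19}{3} = - \frac{-17 + 19}{3} = \left(- \frac{1}{3}\right) 2 = - \frac{2}{3} \approx -0.66667$)
$y = 20$ ($y = \left(-4\right) \left(-5\right) = 20$)
$- 11 y v = \left(-11\right) 20 \left(- \frac{2}{3}\right) = \left(-220\right) \left(- \frac{2}{3}\right) = \frac{440}{3}$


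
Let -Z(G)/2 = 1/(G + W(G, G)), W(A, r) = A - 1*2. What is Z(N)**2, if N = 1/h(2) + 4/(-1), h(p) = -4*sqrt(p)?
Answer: 25632/638401 - 1280*sqrt(2)/638401 ≈ 0.037315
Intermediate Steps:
W(A, r) = -2 + A (W(A, r) = A - 2 = -2 + A)
N = -4 - sqrt(2)/8 (N = 1/(-4*sqrt(2)) + 4/(-1) = 1*(-sqrt(2)/8) + 4*(-1) = -sqrt(2)/8 - 4 = -4 - sqrt(2)/8 ≈ -4.1768)
Z(G) = -2/(-2 + 2*G) (Z(G) = -2/(G + (-2 + G)) = -2/(-2 + 2*G))
Z(N)**2 = (-1/(-1 + (-4 - sqrt(2)/8)))**2 = (-1/(-5 - sqrt(2)/8))**2 = (-5 - sqrt(2)/8)**(-2)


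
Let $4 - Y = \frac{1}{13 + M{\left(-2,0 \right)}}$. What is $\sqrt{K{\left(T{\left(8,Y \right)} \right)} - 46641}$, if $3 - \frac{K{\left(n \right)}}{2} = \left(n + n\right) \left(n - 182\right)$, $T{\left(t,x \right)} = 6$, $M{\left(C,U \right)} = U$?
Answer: $i \sqrt{42411} \approx 205.94 i$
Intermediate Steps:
$Y = \frac{51}{13}$ ($Y = 4 - \frac{1}{13 + 0} = 4 - \frac{1}{13} = \frac{51}{13} \approx 3.9231$)
$K{\left(n \right)} = 6 - 4 n \left(-182 + n\right)$ ($K{\left(n \right)} = 6 - 2 \left(n + n\right) \left(n - 182\right) = 6 - 2 \cdot 2 n \left(-182 + n\right) = 6 - 4 n \left(-182 + n\right)$)
$\sqrt{K{\left(T{\left(8,Y \right)} \right)} - 46641} = \sqrt{\left(6 - 4 \cdot 6^{2} + 728 \cdot 6\right) - 46641} = \sqrt{\left(6 - 144 + 4368\right) - 46641} = \sqrt{4230 - 46641} = \sqrt{-42411} = i \sqrt{42411}$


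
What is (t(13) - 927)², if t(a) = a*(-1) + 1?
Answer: 881721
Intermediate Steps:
t(a) = 1 - a (t(a) = -a + 1 = 1 - a)
(t(13) - 927)² = ((1 - 1*13) - 927)² = ((1 - 13) - 927)² = (-12 - 927)² = (-939)² = 881721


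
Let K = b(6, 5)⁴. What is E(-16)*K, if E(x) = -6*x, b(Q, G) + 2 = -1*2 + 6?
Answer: 1536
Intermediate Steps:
b(Q, G) = 2 (b(Q, G) = -2 + (-1*2 + 6) = -2 + (-2 + 6) = -2 + 4 = 2)
K = 16 (K = 2⁴ = 16)
E(-16)*K = -6*(-16)*16 = 96*16 = 1536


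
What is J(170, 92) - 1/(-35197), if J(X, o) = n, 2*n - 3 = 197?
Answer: 3519701/35197 ≈ 100.00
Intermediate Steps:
n = 100 (n = 3/2 + (1/2)*197 = 3/2 + 197/2 = 100)
J(X, o) = 100
J(170, 92) - 1/(-35197) = 100 - 1/(-35197) = 100 - 1*(-1/35197) = 100 + 1/35197 = 3519701/35197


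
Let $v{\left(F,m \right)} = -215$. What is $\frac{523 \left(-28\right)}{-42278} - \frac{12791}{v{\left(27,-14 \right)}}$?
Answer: $\frac{271963179}{4544885} \approx 59.839$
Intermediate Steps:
$\frac{523 \left(-28\right)}{-42278} - \frac{12791}{v{\left(27,-14 \right)}} = \frac{523 \left(-28\right)}{-42278} - \frac{12791}{-215} = \left(-14644\right) \left(- \frac{1}{42278}\right) - - \frac{12791}{215} = \frac{7322}{21139} + \frac{12791}{215} = \frac{271963179}{4544885}$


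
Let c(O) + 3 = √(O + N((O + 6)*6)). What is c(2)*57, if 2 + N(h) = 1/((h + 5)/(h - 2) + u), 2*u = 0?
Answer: -171 + 57*√2438/53 ≈ -117.90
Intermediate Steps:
u = 0 (u = (½)*0 = 0)
N(h) = -2 + (-2 + h)/(5 + h) (N(h) = -2 + 1/((h + 5)/(h - 2) + 0) = -2 + 1/((5 + h)/(-2 + h) + 0) = -2 + 1/((5 + h)/(-2 + h)) = -2 + (-2 + h)/(5 + h))
c(O) = -3 + √(O + (-48 - 6*O)/(41 + 6*O)) (c(O) = -3 + √(O + (-12 - (O + 6)*6)/(5 + (O + 6)*6)) = -3 + √(O + (-12 - (6 + O)*6)/(5 + (6 + O)*6)) = -3 + √(O + (-12 - (36 + 6*O))/(5 + (36 + 6*O))) = -3 + √(O + (-12 + (-36 - 6*O))/(41 + 6*O)) = -3 + √(O + (-48 - 6*O)/(41 + 6*O)))
c(2)*57 = (-3 + √((-48 + 6*2² + 35*2)/(41 + 6*2)))*57 = (-3 + √((-48 + 6*4 + 70)/(41 + 12)))*57 = (-3 + √((-48 + 24 + 70)/53))*57 = (-3 + √((1/53)*46))*57 = (-3 + √(46/53))*57 = (-3 + √2438/53)*57 = -171 + 57*√2438/53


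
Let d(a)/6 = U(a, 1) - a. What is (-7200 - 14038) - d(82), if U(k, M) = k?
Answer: -21238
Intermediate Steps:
d(a) = 0 (d(a) = 6*(a - a) = 6*0 = 0)
(-7200 - 14038) - d(82) = (-7200 - 14038) - 1*0 = -21238 + 0 = -21238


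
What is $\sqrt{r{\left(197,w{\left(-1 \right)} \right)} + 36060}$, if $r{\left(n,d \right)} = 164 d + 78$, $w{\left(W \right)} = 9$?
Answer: $\sqrt{37614} \approx 193.94$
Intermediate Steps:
$r{\left(n,d \right)} = 78 + 164 d$
$\sqrt{r{\left(197,w{\left(-1 \right)} \right)} + 36060} = \sqrt{\left(78 + 164 \cdot 9\right) + 36060} = \sqrt{\left(78 + 1476\right) + 36060} = \sqrt{1554 + 36060} = \sqrt{37614}$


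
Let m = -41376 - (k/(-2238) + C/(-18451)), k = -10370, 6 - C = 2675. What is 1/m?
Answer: -20646669/854375231590 ≈ -2.4166e-5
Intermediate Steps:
C = -2669 (C = 6 - 1*2675 = 6 - 2675 = -2669)
m = -854375231590/20646669 (m = -41376 - (-10370/(-2238) - 2669/(-18451)) = -41376 - (-10370*(-1/2238) - 2669*(-1/18451)) = -41376 - (5185/1119 + 2669/18451) = -41376 - 1*98655046/20646669 = -41376 - 98655046/20646669 = -854375231590/20646669 ≈ -41381.)
1/m = 1/(-854375231590/20646669) = -20646669/854375231590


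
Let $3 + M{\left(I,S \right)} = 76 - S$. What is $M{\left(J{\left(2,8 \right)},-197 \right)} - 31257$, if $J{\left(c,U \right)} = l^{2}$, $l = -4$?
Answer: $-30987$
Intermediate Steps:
$J{\left(c,U \right)} = 16$ ($J{\left(c,U \right)} = \left(-4\right)^{2} = 16$)
$M{\left(I,S \right)} = 73 - S$ ($M{\left(I,S \right)} = -3 - \left(-76 + S\right) = 73 - S$)
$M{\left(J{\left(2,8 \right)},-197 \right)} - 31257 = \left(73 - -197\right) - 31257 = \left(73 + 197\right) - 31257 = 270 - 31257 = -30987$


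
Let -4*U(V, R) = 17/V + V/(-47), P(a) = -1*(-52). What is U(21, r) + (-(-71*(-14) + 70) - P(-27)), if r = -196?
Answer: -2203163/1974 ≈ -1116.1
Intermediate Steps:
P(a) = 52
U(V, R) = -17/(4*V) + V/188 (U(V, R) = -(17/V + V/(-47))/4 = -(17/V + V*(-1/47))/4 = -(17/V - V/47)/4 = -17/(4*V) + V/188)
U(21, r) + (-(-71*(-14) + 70) - P(-27)) = (1/188)*(-799 + 21²)/21 + (-(-71*(-14) + 70) - 1*52) = (1/188)*(1/21)*(-799 + 441) + (-(994 + 70) - 52) = (1/188)*(1/21)*(-358) + (-1*1064 - 52) = -179/1974 + (-1064 - 52) = -179/1974 - 1116 = -2203163/1974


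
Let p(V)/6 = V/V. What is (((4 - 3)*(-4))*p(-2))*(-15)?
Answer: 360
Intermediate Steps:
p(V) = 6 (p(V) = 6*(V/V) = 6*1 = 6)
(((4 - 3)*(-4))*p(-2))*(-15) = (((4 - 3)*(-4))*6)*(-15) = ((1*(-4))*6)*(-15) = -4*6*(-15) = -24*(-15) = 360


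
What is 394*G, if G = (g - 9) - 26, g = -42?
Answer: -30338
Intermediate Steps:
G = -77 (G = (-42 - 9) - 26 = -51 - 26 = -77)
394*G = 394*(-77) = -30338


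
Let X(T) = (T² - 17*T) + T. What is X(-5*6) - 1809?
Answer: -429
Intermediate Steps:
X(T) = T² - 16*T
X(-5*6) - 1809 = (-5*6)*(-16 - 5*6) - 1809 = -30*(-16 - 30) - 1809 = -30*(-46) - 1809 = 1380 - 1809 = -429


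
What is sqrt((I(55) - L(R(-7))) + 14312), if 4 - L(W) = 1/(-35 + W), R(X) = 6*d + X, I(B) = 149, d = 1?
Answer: sqrt(520451)/6 ≈ 120.24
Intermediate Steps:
R(X) = 6 + X (R(X) = 6*1 + X = 6 + X)
L(W) = 4 - 1/(-35 + W)
sqrt((I(55) - L(R(-7))) + 14312) = sqrt((149 - (-141 + 4*(6 - 7))/(-35 + (6 - 7))) + 14312) = sqrt((149 - (-141 + 4*(-1))/(-35 - 1)) + 14312) = sqrt((149 - (-141 - 4)/(-36)) + 14312) = sqrt((149 - (-1)*(-145)/36) + 14312) = sqrt((149 - 1*145/36) + 14312) = sqrt((149 - 145/36) + 14312) = sqrt(5219/36 + 14312) = sqrt(520451/36) = sqrt(520451)/6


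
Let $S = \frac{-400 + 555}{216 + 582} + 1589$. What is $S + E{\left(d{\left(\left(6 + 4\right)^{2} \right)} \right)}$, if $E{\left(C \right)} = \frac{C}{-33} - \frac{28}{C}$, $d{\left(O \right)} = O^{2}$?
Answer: $\frac{14112403027}{10972500} \approx 1286.2$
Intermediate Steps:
$S = \frac{1268177}{798}$ ($S = \frac{155}{798} + 1589 = \frac{1268177}{798} \approx 1589.2$)
$E{\left(C \right)} = - \frac{28}{C} - \frac{C}{33}$ ($E{\left(C \right)} = C \left(- \frac{1}{33}\right) - \frac{28}{C} = - \frac{C}{33} - \frac{28}{C} = - \frac{28}{C} - \frac{C}{33}$)
$S + E{\left(d{\left(\left(6 + 4\right)^{2} \right)} \right)} = \frac{1268177}{798} - \left(\frac{28}{\left(6 + 4\right)^{4}} + \frac{\left(6 + 4\right)^{4}}{33}\right) = \frac{1268177}{798} - \left(\frac{7}{2500} + \frac{10000}{33}\right) = \frac{1268177}{798} - \left(\frac{10000}{33} + \frac{28}{10000}\right) = \frac{1268177}{798} - \frac{25000231}{82500} = \frac{14112403027}{10972500}$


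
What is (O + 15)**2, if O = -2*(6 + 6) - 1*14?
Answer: 529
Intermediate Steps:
O = -38 (O = -2*12 - 14 = -24 - 14 = -38)
(O + 15)**2 = (-38 + 15)**2 = (-23)**2 = 529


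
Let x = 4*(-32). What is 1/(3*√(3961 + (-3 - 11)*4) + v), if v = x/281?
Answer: 35968/2775067961 + 236883*√3905/2775067961 ≈ 0.0053472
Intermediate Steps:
x = -128
v = -128/281 ≈ -0.45552
1/(3*√(3961 + (-3 - 11)*4) + v) = 1/(3*√(3961 + (-3 - 11)*4) - 128/281) = 1/(3*√(3961 - 14*4) - 128/281) = 1/(3*√(3961 - 56) - 128/281) = 1/(3*√3905 - 128/281) = 1/(-128/281 + 3*√3905)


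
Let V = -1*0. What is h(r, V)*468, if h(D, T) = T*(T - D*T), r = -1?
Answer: 0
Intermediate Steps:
V = 0
h(D, T) = T*(T - D*T)
h(r, V)*468 = (0²*(1 - 1*(-1)))*468 = (0*(1 + 1))*468 = (0*2)*468 = 0*468 = 0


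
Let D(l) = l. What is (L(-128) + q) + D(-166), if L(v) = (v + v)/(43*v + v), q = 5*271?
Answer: 26159/22 ≈ 1189.0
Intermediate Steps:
q = 1355
L(v) = 1/22 (L(v) = (2*v)/((44*v)) = (2*v)*(1/(44*v)) = 1/22)
(L(-128) + q) + D(-166) = (1/22 + 1355) - 166 = 29811/22 - 166 = 26159/22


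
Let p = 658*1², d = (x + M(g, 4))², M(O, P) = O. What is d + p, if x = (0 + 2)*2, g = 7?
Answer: 779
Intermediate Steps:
x = 4 (x = 2*2 = 4)
d = 121 (d = (4 + 7)² = 11² = 121)
p = 658 (p = 658*1 = 658)
d + p = 121 + 658 = 779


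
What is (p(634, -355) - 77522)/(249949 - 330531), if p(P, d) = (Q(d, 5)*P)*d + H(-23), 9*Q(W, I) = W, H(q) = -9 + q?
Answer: -39600932/362619 ≈ -109.21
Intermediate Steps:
Q(W, I) = W/9
p(P, d) = -32 + P*d²/9 (p(P, d) = ((d/9)*P)*d + (-9 - 23) = (P*d/9)*d - 32 = P*d²/9 - 32 = -32 + P*d²/9)
(p(634, -355) - 77522)/(249949 - 330531) = ((-32 + (⅑)*634*(-355)²) - 77522)/(249949 - 330531) = ((-32 + (⅑)*634*126025) - 77522)/(-80582) = ((-32 + 79899850/9) - 77522)*(-1/80582) = (79899562/9 - 77522)*(-1/80582) = (79201864/9)*(-1/80582) = -39600932/362619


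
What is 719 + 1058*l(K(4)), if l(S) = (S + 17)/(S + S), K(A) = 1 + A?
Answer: 15233/5 ≈ 3046.6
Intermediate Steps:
l(S) = (17 + S)/(2*S) (l(S) = (17 + S)/((2*S)) = (17 + S)*(1/(2*S)) = (17 + S)/(2*S))
719 + 1058*l(K(4)) = 719 + 1058*((17 + (1 + 4))/(2*(1 + 4))) = 719 + 1058*((½)*(17 + 5)/5) = 719 + 1058*((½)*(⅕)*22) = 719 + 1058*(11/5) = 719 + 11638/5 = 15233/5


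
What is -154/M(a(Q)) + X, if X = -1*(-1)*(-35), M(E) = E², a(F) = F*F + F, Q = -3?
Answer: -707/18 ≈ -39.278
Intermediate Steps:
a(F) = F + F² (a(F) = F² + F = F + F²)
X = -35 (X = 1*(-35) = -35)
-154/M(a(Q)) + X = -154/(-3*(1 - 3))² - 35 = -154/(-3*(-2))² - 35 = -154/6² - 35 = -154/36 - 35 = (1/36)*(-154) - 35 = -77/18 - 35 = -707/18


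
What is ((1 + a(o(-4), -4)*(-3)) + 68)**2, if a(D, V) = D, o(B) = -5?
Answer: 7056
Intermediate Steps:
((1 + a(o(-4), -4)*(-3)) + 68)**2 = ((1 - 5*(-3)) + 68)**2 = ((1 + 15) + 68)**2 = (16 + 68)**2 = 84**2 = 7056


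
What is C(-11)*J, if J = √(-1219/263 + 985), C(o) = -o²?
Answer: -242*√16952717/263 ≈ -3788.6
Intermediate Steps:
J = 2*√16952717/263 (J = √(-1219*1/263 + 985) = √(-1219/263 + 985) = √(257836/263) = 2*√16952717/263 ≈ 31.311)
C(-11)*J = (-1*(-11)²)*(2*√16952717/263) = (-1*121)*(2*√16952717/263) = -242*√16952717/263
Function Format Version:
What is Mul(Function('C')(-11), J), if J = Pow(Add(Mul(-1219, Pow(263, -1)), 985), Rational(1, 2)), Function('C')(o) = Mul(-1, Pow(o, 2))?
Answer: Mul(Rational(-242, 263), Pow(16952717, Rational(1, 2))) ≈ -3788.6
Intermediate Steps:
J = Mul(Rational(2, 263), Pow(16952717, Rational(1, 2))) (J = Pow(Add(Mul(-1219, Rational(1, 263)), 985), Rational(1, 2)) = Pow(Add(Rational(-1219, 263), 985), Rational(1, 2)) = Pow(Rational(257836, 263), Rational(1, 2)) = Mul(Rational(2, 263), Pow(16952717, Rational(1, 2))) ≈ 31.311)
Mul(Function('C')(-11), J) = Mul(Mul(-1, Pow(-11, 2)), Mul(Rational(2, 263), Pow(16952717, Rational(1, 2)))) = Mul(Mul(-1, 121), Mul(Rational(2, 263), Pow(16952717, Rational(1, 2)))) = Mul(-121, Mul(Rational(2, 263), Pow(16952717, Rational(1, 2)))) = Mul(Rational(-242, 263), Pow(16952717, Rational(1, 2)))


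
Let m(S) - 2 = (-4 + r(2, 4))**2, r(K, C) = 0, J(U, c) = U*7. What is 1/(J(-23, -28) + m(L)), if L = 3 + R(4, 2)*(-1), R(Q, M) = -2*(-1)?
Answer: -1/143 ≈ -0.0069930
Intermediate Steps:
J(U, c) = 7*U
R(Q, M) = 2
L = 1 (L = 3 + 2*(-1) = 3 - 2 = 1)
m(S) = 18 (m(S) = 2 + (-4 + 0)**2 = 2 + (-4)**2 = 2 + 16 = 18)
1/(J(-23, -28) + m(L)) = 1/(7*(-23) + 18) = 1/(-161 + 18) = 1/(-143) = -1/143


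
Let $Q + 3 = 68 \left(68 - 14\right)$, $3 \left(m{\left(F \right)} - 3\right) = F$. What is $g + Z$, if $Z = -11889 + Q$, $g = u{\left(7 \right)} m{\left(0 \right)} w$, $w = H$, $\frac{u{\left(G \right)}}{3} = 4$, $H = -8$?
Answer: $-8508$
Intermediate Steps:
$u{\left(G \right)} = 12$ ($u{\left(G \right)} = 3 \cdot 4 = 12$)
$w = -8$
$m{\left(F \right)} = 3 + \frac{F}{3}$
$Q = 3669$ ($Q = -3 + 68 \left(68 - 14\right) = -3 + 68 \cdot 54 = -3 + 3672 = 3669$)
$g = -288$ ($g = 12 \left(3 + \frac{1}{3} \cdot 0\right) \left(-8\right) = 12 \left(3 + 0\right) \left(-8\right) = 12 \cdot 3 \left(-8\right) = 36 \left(-8\right) = -288$)
$Z = -8220$ ($Z = -11889 + 3669 = -8220$)
$g + Z = -288 - 8220 = -8508$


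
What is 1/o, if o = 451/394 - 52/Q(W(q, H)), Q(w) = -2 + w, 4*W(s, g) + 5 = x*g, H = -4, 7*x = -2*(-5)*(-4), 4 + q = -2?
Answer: -27186/542545 ≈ -0.050108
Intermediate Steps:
q = -6 (q = -4 - 2 = -6)
x = -40/7 (x = (-2*(-5)*(-4))/7 = (10*(-4))/7 = (1/7)*(-40) = -40/7 ≈ -5.7143)
W(s, g) = -5/4 - 10*g/7 (W(s, g) = -5/4 + (-40*g/7)/4 = -5/4 - 10*g/7)
o = -542545/27186 (o = 451/394 - 52/(-2 + (-5/4 - 10/7*(-4))) = 451*(1/394) - 52/(-2 + (-5/4 + 40/7)) = 451/394 - 52/(-2 + 125/28) = 451/394 - 52/69/28 = 451/394 - 52*28/69 = 451/394 - 1456/69 = -542545/27186 ≈ -19.957)
1/o = 1/(-542545/27186) = -27186/542545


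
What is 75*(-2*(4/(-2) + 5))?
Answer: -450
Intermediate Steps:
75*(-2*(4/(-2) + 5)) = 75*(-2*(4*(-½) + 5)) = 75*(-2*(-2 + 5)) = 75*(-2*3) = 75*(-6) = -450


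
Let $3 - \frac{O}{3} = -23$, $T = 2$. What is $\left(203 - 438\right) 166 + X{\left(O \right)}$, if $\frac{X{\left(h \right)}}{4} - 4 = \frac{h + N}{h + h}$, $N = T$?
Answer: $- \frac{1520686}{39} \approx -38992.0$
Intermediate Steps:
$N = 2$
$O = 78$ ($O = 9 - -69 = 9 + 69 = 78$)
$X{\left(h \right)} = 16 + \frac{2 \left(2 + h\right)}{h}$ ($X{\left(h \right)} = 16 + 4 \frac{h + 2}{h + h} = 16 + 4 \frac{2 + h}{2 h} = 16 + \frac{2 \left(2 + h\right)}{h}$)
$\left(203 - 438\right) 166 + X{\left(O \right)} = \left(203 - 438\right) 166 + \left(18 + \frac{4}{78}\right) = \left(203 - 438\right) 166 + \left(18 + 4 \cdot \frac{1}{78}\right) = \left(-235\right) 166 + \left(18 + \frac{2}{39}\right) = -39010 + \frac{704}{39} = - \frac{1520686}{39}$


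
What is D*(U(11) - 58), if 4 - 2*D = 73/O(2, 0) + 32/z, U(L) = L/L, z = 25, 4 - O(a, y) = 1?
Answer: 30799/50 ≈ 615.98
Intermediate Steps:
O(a, y) = 3 (O(a, y) = 4 - 1*1 = 4 - 1 = 3)
U(L) = 1
D = -1621/150 (D = 2 - (73/3 + 32/25)/2 = 2 - ½*1921/75 = 2 - 1921/150 = -1621/150 ≈ -10.807)
D*(U(11) - 58) = -1621*(1 - 58)/150 = -1621/150*(-57) = 30799/50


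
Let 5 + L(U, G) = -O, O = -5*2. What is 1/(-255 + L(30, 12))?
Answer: -1/250 ≈ -0.0040000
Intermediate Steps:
O = -10
L(U, G) = 5 (L(U, G) = -5 - 1*(-10) = -5 + 10 = 5)
1/(-255 + L(30, 12)) = 1/(-255 + 5) = 1/(-250) = -1/250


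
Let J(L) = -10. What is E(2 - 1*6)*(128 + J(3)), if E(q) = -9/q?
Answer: 531/2 ≈ 265.50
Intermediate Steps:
E(2 - 1*6)*(128 + J(3)) = (-9/(2 - 1*6))*(128 - 10) = -9/(2 - 6)*118 = -9/(-4)*118 = -9*(-1/4)*118 = (9/4)*118 = 531/2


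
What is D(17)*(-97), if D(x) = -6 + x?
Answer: -1067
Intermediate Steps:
D(17)*(-97) = (-6 + 17)*(-97) = 11*(-97) = -1067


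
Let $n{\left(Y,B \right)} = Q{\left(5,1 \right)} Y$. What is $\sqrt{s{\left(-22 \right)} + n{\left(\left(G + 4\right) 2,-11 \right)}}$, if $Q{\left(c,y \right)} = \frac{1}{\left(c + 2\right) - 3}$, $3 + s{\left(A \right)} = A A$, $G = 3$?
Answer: $\frac{\sqrt{1938}}{2} \approx 22.011$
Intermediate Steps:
$s{\left(A \right)} = -3 + A^{2}$ ($s{\left(A \right)} = -3 + A A = -3 + A^{2}$)
$Q{\left(c,y \right)} = \frac{1}{-1 + c}$ ($Q{\left(c,y \right)} = \frac{1}{\left(2 + c\right) - 3} = \frac{1}{-1 + c}$)
$n{\left(Y,B \right)} = \frac{Y}{4}$ ($n{\left(Y,B \right)} = \frac{Y}{-1 + 5} = \frac{Y}{4}$)
$\sqrt{s{\left(-22 \right)} + n{\left(\left(G + 4\right) 2,-11 \right)}} = \sqrt{\left(-3 + \left(-22\right)^{2}\right) + \frac{\left(3 + 4\right) 2}{4}} = \sqrt{\left(-3 + 484\right) + \frac{7 \cdot 2}{4}} = \sqrt{481 + \frac{1}{4} \cdot 14} = \sqrt{481 + \frac{7}{2}} = \sqrt{\frac{969}{2}} = \frac{\sqrt{1938}}{2}$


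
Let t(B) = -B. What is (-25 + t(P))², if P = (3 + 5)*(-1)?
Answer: 289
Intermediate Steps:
P = -8 (P = 8*(-1) = -8)
(-25 + t(P))² = (-25 - 1*(-8))² = (-25 + 8)² = (-17)² = 289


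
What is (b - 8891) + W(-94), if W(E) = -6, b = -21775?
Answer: -30672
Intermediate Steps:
(b - 8891) + W(-94) = (-21775 - 8891) - 6 = -30666 - 6 = -30672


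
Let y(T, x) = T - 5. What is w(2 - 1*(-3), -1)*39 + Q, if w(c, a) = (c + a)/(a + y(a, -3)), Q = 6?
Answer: -114/7 ≈ -16.286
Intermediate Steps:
y(T, x) = -5 + T
w(c, a) = (a + c)/(-5 + 2*a) (w(c, a) = (c + a)/(a + (-5 + a)) = (a + c)/(-5 + 2*a))
w(2 - 1*(-3), -1)*39 + Q = ((-1 + (2 - 1*(-3)))/(-5 + 2*(-1)))*39 + 6 = ((-1 + (2 + 3))/(-5 - 2))*39 + 6 = ((-1 + 5)/(-7))*39 + 6 = -⅐*4*39 + 6 = -4/7*39 + 6 = -156/7 + 6 = -114/7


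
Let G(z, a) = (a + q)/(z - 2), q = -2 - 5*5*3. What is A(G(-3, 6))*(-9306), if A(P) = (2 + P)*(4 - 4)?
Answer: 0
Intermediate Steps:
q = -77 (q = -2 - 25*3 = -2 - 75 = -77)
G(z, a) = (-77 + a)/(-2 + z) (G(z, a) = (a - 77)/(z - 2) = (-77 + a)/(-2 + z))
A(P) = 0 (A(P) = (2 + P)*0 = 0)
A(G(-3, 6))*(-9306) = 0*(-9306) = 0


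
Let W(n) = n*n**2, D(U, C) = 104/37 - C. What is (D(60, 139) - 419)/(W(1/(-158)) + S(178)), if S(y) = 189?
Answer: -81024057104/27582573779 ≈ -2.9375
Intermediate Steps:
D(U, C) = 104/37 - C (D(U, C) = 104*(1/37) - C = 104/37 - C)
W(n) = n**3
(D(60, 139) - 419)/(W(1/(-158)) + S(178)) = ((104/37 - 1*139) - 419)/((1/(-158))**3 + 189) = ((104/37 - 139) - 419)/((-1/158)**3 + 189) = (-5039/37 - 419)/(-1/3944312 + 189) = -20542/(37*745474967/3944312) = -20542/37*3944312/745474967 = -81024057104/27582573779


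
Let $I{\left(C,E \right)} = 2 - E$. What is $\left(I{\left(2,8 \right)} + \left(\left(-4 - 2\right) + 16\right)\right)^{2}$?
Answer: $16$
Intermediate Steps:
$\left(I{\left(2,8 \right)} + \left(\left(-4 - 2\right) + 16\right)\right)^{2} = \left(\left(2 - 8\right) + \left(\left(-4 - 2\right) + 16\right)\right)^{2} = \left(\left(2 - 8\right) + \left(-6 + 16\right)\right)^{2} = \left(-6 + 10\right)^{2} = 4^{2} = 16$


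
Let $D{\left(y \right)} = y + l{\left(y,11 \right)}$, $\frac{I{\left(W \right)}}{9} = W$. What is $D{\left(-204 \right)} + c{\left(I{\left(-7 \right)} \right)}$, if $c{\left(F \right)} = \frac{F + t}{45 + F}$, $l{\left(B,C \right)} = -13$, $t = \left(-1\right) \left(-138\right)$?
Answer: $- \frac{1327}{6} \approx -221.17$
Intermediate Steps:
$I{\left(W \right)} = 9 W$
$t = 138$
$D{\left(y \right)} = -13 + y$ ($D{\left(y \right)} = y - 13 = -13 + y$)
$c{\left(F \right)} = \frac{138 + F}{45 + F}$ ($c{\left(F \right)} = \frac{F + 138}{45 + F} = \frac{138 + F}{45 + F}$)
$D{\left(-204 \right)} + c{\left(I{\left(-7 \right)} \right)} = \left(-13 - 204\right) + \frac{138 + 9 \left(-7\right)}{45 + 9 \left(-7\right)} = -217 + \frac{138 - 63}{45 - 63} = -217 + \frac{1}{-18} \cdot 75 = -217 - \frac{25}{6} = - \frac{1327}{6}$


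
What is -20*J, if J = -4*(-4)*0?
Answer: 0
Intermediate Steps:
J = 0 (J = 16*0 = 0)
-20*J = -20*0 = 0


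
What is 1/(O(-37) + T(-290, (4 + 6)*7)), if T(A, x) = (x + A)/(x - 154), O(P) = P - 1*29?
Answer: -21/1331 ≈ -0.015778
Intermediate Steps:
O(P) = -29 + P (O(P) = P - 29 = -29 + P)
T(A, x) = (A + x)/(-154 + x)
1/(O(-37) + T(-290, (4 + 6)*7)) = 1/((-29 - 37) + (-290 + (4 + 6)*7)/(-154 + (4 + 6)*7)) = 1/(-66 + (-290 + 10*7)/(-154 + 10*7)) = 1/(-66 + (-290 + 70)/(-154 + 70)) = 1/(-66 - 220/(-84)) = 1/(-66 - 1/84*(-220)) = 1/(-66 + 55/21) = 1/(-1331/21) = -21/1331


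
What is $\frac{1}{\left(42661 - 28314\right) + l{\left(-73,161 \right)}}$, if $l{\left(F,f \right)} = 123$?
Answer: $\frac{1}{14470} \approx 6.9108 \cdot 10^{-5}$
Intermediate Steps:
$\frac{1}{\left(42661 - 28314\right) + l{\left(-73,161 \right)}} = \frac{1}{\left(42661 - 28314\right) + 123} = \frac{1}{14347 + 123} = \frac{1}{14470}$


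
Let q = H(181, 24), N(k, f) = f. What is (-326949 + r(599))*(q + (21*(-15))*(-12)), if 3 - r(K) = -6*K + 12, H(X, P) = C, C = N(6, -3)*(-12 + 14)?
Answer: -1220375736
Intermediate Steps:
C = -6 (C = -3*(-12 + 14) = -3*2 = -6)
H(X, P) = -6
r(K) = -9 + 6*K (r(K) = 3 - (-6*K + 12) = 3 - (12 - 6*K) = 3 + (-12 + 6*K) = -9 + 6*K)
q = -6
(-326949 + r(599))*(q + (21*(-15))*(-12)) = (-326949 + (-9 + 6*599))*(-6 + (21*(-15))*(-12)) = (-326949 + (-9 + 3594))*(-6 - 315*(-12)) = (-326949 + 3585)*(-6 + 3780) = -323364*3774 = -1220375736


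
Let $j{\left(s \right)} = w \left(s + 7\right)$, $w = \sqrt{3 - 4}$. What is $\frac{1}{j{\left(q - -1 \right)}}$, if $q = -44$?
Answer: $\frac{i}{36} \approx 0.027778 i$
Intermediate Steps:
$w = i$ ($w = \sqrt{-1} = i \approx 1.0 i$)
$j{\left(s \right)} = i \left(7 + s\right)$ ($j{\left(s \right)} = i \left(s + 7\right) = i \left(7 + s\right)$)
$\frac{1}{j{\left(q - -1 \right)}} = \frac{1}{i \left(7 - 43\right)} = \frac{1}{i \left(-36\right)} = \frac{1}{\left(-36\right) i} = \frac{i}{36}$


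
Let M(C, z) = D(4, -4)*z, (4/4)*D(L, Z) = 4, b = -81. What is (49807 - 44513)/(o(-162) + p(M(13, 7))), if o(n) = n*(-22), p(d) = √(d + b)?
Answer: 18867816/12702149 - 5294*I*√53/12702149 ≈ 1.4854 - 0.0030342*I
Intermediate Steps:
D(L, Z) = 4
M(C, z) = 4*z
p(d) = √(-81 + d) (p(d) = √(d - 81) = √(-81 + d))
o(n) = -22*n
(49807 - 44513)/(o(-162) + p(M(13, 7))) = (49807 - 44513)/(-22*(-162) + √(-81 + 4*7)) = 5294/(3564 + √(-81 + 28)) = 5294/(3564 + √(-53)) = 5294/(3564 + I*√53)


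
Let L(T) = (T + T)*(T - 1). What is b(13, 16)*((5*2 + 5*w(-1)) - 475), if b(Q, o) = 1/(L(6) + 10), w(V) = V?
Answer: -47/7 ≈ -6.7143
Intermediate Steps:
L(T) = 2*T*(-1 + T) (L(T) = (2*T)*(-1 + T) = 2*T*(-1 + T))
b(Q, o) = 1/70 (b(Q, o) = 1/(2*6*(-1 + 6) + 10) = 1/(2*6*5 + 10) = 1/(60 + 10) = 1/70)
b(13, 16)*((5*2 + 5*w(-1)) - 475) = ((5*2 + 5*(-1)) - 475)/70 = ((10 - 5) - 475)/70 = (5 - 475)/70 = (1/70)*(-470) = -47/7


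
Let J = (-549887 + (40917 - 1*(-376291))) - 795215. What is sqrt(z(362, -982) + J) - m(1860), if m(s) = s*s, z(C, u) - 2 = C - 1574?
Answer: -3459600 + 4*I*sqrt(58069) ≈ -3.4596e+6 + 963.9*I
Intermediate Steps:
z(C, u) = -1572 + C (z(C, u) = 2 + (C - 1574) = 2 + (-1574 + C) = -1572 + C)
J = -927894 (J = (-549887 + (40917 + 376291)) - 795215 = (-549887 + 417208) - 795215 = -132679 - 795215 = -927894)
m(s) = s**2
sqrt(z(362, -982) + J) - m(1860) = sqrt((-1572 + 362) - 927894) - 1*1860**2 = sqrt(-1210 - 927894) - 1*3459600 = sqrt(-929104) - 3459600 = 4*I*sqrt(58069) - 3459600 = -3459600 + 4*I*sqrt(58069)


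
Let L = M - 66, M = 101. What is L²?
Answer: 1225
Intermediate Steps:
L = 35 (L = 101 - 66 = 35)
L² = 35² = 1225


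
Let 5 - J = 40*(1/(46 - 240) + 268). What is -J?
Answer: 1039335/97 ≈ 10715.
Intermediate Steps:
J = -1039335/97 (J = 5 - 40*(1/(46 - 240) + 268) = 5 - 40*(1/(-194) + 268) = 5 - 40*(-1/194 + 268) = 5 - 40*51991/194 = 5 - 1*1039820/97 = 5 - 1039820/97 = -1039335/97 ≈ -10715.)
-J = -1*(-1039335/97) = 1039335/97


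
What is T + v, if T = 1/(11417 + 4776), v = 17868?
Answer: 289336525/16193 ≈ 17868.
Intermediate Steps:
T = 1/16193 ≈ 6.1755e-5
T + v = 1/16193 + 17868 = 289336525/16193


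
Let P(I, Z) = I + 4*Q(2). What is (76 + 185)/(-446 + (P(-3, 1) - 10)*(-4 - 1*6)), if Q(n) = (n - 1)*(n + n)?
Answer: -261/476 ≈ -0.54832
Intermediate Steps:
Q(n) = 2*n*(-1 + n) (Q(n) = (-1 + n)*(2*n) = 2*n*(-1 + n))
P(I, Z) = 16 + I (P(I, Z) = I + 4*(2*2*(-1 + 2)) = I + 4*(2*2*1) = I + 4*4 = I + 16 = 16 + I)
(76 + 185)/(-446 + (P(-3, 1) - 10)*(-4 - 1*6)) = (76 + 185)/(-446 + ((16 - 3) - 10)*(-4 - 1*6)) = 261/(-446 + (13 - 10)*(-4 - 6)) = 261/(-446 + 3*(-10)) = 261/(-446 - 30) = 261/(-476) = 261*(-1/476) = -261/476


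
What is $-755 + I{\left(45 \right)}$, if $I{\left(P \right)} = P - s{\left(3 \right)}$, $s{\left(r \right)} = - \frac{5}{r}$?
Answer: $- \frac{2125}{3} \approx -708.33$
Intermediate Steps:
$I{\left(P \right)} = \frac{5}{3} + P$ ($I{\left(P \right)} = P - - \frac{5}{3} = P + \frac{5}{3} = \frac{5}{3} + P$)
$-755 + I{\left(45 \right)} = -755 + \left(\frac{5}{3} + 45\right) = -755 + \frac{140}{3} = - \frac{2125}{3}$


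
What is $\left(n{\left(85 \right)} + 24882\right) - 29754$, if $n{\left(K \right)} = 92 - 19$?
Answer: $-4799$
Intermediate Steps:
$n{\left(K \right)} = 73$
$\left(n{\left(85 \right)} + 24882\right) - 29754 = \left(73 + 24882\right) - 29754 = 24955 - 29754 = -4799$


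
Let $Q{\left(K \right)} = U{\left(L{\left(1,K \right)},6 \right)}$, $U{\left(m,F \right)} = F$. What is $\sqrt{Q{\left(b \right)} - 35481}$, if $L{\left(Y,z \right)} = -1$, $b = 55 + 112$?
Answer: $5 i \sqrt{1419} \approx 188.35 i$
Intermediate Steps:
$b = 167$
$Q{\left(K \right)} = 6$
$\sqrt{Q{\left(b \right)} - 35481} = \sqrt{6 - 35481} = \sqrt{-35475} = 5 i \sqrt{1419}$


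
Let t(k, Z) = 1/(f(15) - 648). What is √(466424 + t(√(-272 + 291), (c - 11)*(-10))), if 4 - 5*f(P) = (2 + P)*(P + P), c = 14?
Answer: √6545102224054/3746 ≈ 682.95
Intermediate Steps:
f(P) = ⅘ - 2*P*(2 + P)/5 (f(P) = ⅘ - (2 + P)*(P + P)/5 = ⅘ - (2 + P)*2*P/5 = ⅘ - 2*P*(2 + P)/5)
t(k, Z) = -5/3746 (t(k, Z) = 1/((⅘ - ⅘*15 - ⅖*15²) - 648) = 1/((⅘ - 12 - ⅖*225) - 648) = 1/((⅘ - 12 - 90) - 648) = 1/(-506/5 - 648) = 1/(-3746/5) = -5/3746)
√(466424 + t(√(-272 + 291), (c - 11)*(-10))) = √(466424 - 5/3746) = √(1747224299/3746) = √6545102224054/3746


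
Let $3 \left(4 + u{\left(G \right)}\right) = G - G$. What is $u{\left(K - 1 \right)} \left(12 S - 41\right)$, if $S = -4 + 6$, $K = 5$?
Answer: $68$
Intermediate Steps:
$S = 2$
$u{\left(G \right)} = -4$ ($u{\left(G \right)} = -4 + \frac{G - G}{3} = -4 + \frac{1}{3} \cdot 0 = -4 + 0 = -4$)
$u{\left(K - 1 \right)} \left(12 S - 41\right) = - 4 \left(12 \cdot 2 - 41\right) = - 4 \left(24 - 41\right) = \left(-4\right) \left(-17\right) = 68$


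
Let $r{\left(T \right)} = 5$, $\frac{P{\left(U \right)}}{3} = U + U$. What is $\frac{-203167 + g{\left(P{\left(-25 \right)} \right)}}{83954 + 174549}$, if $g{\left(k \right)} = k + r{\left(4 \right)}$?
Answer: $- \frac{203312}{258503} \approx -0.7865$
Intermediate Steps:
$P{\left(U \right)} = 6 U$ ($P{\left(U \right)} = 3 \left(U + U\right) = 3 \cdot 2 U = 6 U$)
$g{\left(k \right)} = 5 + k$ ($g{\left(k \right)} = k + 5 = 5 + k$)
$\frac{-203167 + g{\left(P{\left(-25 \right)} \right)}}{83954 + 174549} = \frac{-203167 + \left(5 + 6 \left(-25\right)\right)}{83954 + 174549} = \frac{-203167 + \left(5 - 150\right)}{258503} = \left(-203167 - 145\right) \frac{1}{258503} = \left(-203312\right) \frac{1}{258503} = - \frac{203312}{258503}$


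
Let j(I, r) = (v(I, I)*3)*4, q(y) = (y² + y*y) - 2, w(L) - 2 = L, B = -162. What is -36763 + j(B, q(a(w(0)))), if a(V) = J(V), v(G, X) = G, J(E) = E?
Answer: -38707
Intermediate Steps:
w(L) = 2 + L
a(V) = V
q(y) = -2 + 2*y² (q(y) = (y² + y²) - 2 = 2*y² - 2 = -2 + 2*y²)
j(I, r) = 12*I (j(I, r) = (I*3)*4 = (3*I)*4 = 12*I)
-36763 + j(B, q(a(w(0)))) = -36763 + 12*(-162) = -36763 - 1944 = -38707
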